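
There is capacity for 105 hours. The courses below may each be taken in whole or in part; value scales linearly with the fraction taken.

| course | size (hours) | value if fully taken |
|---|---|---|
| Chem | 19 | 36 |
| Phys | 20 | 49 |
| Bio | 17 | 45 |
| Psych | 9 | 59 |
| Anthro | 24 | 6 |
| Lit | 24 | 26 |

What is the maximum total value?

Rank by value-to-size ratio: Psych 59/9≈6.56, Bio 45/17≈2.65, Phys 49/20≈2.45, Chem 36/19≈1.89, Lit 26/24≈1.08, Anthro 6/24≈0.25.
Psych: take in full, 9 hours for value 59 → 96 left.
Take all of Bio (17 hours, value 45) → 79 hours left.
All 20 hours of Phys fit (value 49) → 59 remain.
Take all of Chem (19 hours, value 36) → 40 hours left.
All 24 hours of Lit fit (value 26) → 16 remain.
16 hours left: a 16/24 share of Anthro gives 6×16/24 = 4.
Total value = 219.

219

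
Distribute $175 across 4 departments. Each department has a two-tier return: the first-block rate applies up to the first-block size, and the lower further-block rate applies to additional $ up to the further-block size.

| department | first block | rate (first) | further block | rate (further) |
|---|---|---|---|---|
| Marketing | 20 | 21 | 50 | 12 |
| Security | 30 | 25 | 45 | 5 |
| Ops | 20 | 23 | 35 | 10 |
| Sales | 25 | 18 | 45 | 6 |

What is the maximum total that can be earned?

2980

Treat each block as its own option and order by rate: Security/tier1 25 > Ops/tier1 23 > Marketing/tier1 21 > Sales/tier1 18 > Marketing/tier2 12 > Ops/tier2 10 > Sales/tier2 6 > Security/tier2 5.
Security tier1 at 25: fill all 30 ; 145 left.
Ops/tier1 (23): +20 ; 125 left.
Marketing/tier1 (21): +20 ; 105 left.
Fill Sales tier1 block (25 at 18) ; 80 left.
Fill Marketing tier2 block (50 at 12) ; 30 left.
Ops tier2 at 10: only 30 left, fill 30.
Total = 25×30 + 23×20 + 21×20 + 18×25 + 12×50 + 10×30 = 2980.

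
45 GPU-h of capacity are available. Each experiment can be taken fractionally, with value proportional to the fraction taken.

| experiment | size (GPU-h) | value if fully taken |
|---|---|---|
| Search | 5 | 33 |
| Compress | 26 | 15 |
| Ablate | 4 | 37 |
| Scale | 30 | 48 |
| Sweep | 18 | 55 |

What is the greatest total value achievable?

Rank by value-to-size ratio: Ablate 37/4≈9.25, Search 33/5≈6.6, Sweep 55/18≈3.06, Scale 48/30≈1.6, Compress 15/26≈0.577.
Take all of Ablate (4 GPU-h, value 37) ; 41 GPU-h left.
Take all of Search (5 GPU-h, value 33) ; 36 GPU-h left.
Take all of Sweep (18 GPU-h, value 55) ; 18 GPU-h left.
Fill the last 18 GPU-h with part of Scale: 18/30 of it earns 28.8.
Total value = 153.8.

153.8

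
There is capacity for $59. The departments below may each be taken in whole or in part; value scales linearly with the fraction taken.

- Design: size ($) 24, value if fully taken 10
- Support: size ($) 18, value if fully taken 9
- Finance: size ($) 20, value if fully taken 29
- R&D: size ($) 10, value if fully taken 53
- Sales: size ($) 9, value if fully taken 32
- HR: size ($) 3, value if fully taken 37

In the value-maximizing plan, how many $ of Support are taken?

Sort by value density: HR 37/3≈12.3, R&D 53/10≈5.3, Sales 32/9≈3.56, Finance 29/20≈1.45, Support 9/18≈0.5, Design 10/24≈0.417.
All 3 $ of HR fit (value 37) ; 56 remain.
Take all of R&D (10 $, value 53) ; 46 $ left.
Sales: take in full, 9 $ for value 32 ; 37 left.
Take all of Finance (20 $, value 29) ; 17 $ left.
17 $ left: a 17/18 share of Support gives 9×17/18 = 8.5.

17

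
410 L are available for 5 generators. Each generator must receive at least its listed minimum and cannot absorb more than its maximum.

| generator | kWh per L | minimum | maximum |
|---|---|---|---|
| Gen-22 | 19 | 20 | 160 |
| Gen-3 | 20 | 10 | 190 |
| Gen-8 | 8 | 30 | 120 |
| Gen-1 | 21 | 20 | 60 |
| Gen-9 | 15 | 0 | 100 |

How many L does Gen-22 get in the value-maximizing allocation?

Meeting every minimum uses 20+10+30+20+0 = 80 L, leaving 330.
Highest kWh per L first: Gen-1 21 > Gen-3 20 > Gen-22 19 > Gen-9 15 > Gen-8 8.
Give Gen-1 40 more to hit its cap of 60 → 290 left.
Gen-3 takes 180 more to reach its cap of 190 → 110 left.
Gen-22 has room for 140 more but only 110 remain, so it gets 130.

130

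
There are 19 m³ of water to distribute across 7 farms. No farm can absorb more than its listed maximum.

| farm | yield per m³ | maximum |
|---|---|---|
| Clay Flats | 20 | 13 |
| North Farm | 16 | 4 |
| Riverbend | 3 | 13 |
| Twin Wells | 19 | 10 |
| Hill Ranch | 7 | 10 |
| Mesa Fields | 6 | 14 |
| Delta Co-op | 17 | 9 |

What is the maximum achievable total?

374

Order the farms by yield per m³: Clay Flats 20 > Twin Wells 19 > Delta Co-op 17 > North Farm 16 > Hill Ranch 7 > Mesa Fields 6 > Riverbend 3.
Give Clay Flats 13 to hit its cap of 13 → 6 left.
Only 6 left; Twin Wells takes them to reach 6.
Total = 20×13 + 19×6 = 374.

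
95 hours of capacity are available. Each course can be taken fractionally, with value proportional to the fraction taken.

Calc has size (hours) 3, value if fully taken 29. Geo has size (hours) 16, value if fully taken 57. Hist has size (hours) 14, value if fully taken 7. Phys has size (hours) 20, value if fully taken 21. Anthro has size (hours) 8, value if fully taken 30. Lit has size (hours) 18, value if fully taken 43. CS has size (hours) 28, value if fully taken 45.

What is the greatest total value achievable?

Sort by value density: Calc 29/3≈9.67, Anthro 30/8≈3.75, Geo 57/16≈3.56, Lit 43/18≈2.39, CS 45/28≈1.61, Phys 21/20≈1.05, Hist 7/14≈0.5.
All 3 hours of Calc fit (value 29) → 92 remain.
Take all of Anthro (8 hours, value 30) → 84 hours left.
Geo: take in full, 16 hours for value 57 → 68 left.
All 18 hours of Lit fit (value 43) → 50 remain.
CS: take in full, 28 hours for value 45 → 22 left.
Phys: take in full, 20 hours for value 21 → 2 left.
2 hours left: a 2/14 share of Hist gives 7×2/14 = 1.
Total value = 226.

226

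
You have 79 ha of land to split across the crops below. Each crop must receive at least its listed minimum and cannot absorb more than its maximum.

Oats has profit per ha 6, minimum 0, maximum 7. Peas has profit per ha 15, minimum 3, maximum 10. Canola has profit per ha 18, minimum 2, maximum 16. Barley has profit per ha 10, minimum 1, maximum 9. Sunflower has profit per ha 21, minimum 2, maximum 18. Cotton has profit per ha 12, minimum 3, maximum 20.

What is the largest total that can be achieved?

1182

Meeting every minimum uses 0+3+2+1+2+3 = 11 ha, leaving 68.
Highest profit per ha first: Sunflower 21 > Canola 18 > Peas 15 > Cotton 12 > Barley 10 > Oats 6.
Sunflower: +16 to 18 (cap) ; 52 left.
Give Canola 14 more to hit its cap of 16 ; 38 left.
Peas takes 7 more to reach its cap of 10 ; 31 left.
Cotton takes 17 more to reach its cap of 20 ; 14 left.
Barley: +8 to 9 (cap) ; 6 left.
Only 6 left; Oats takes them to reach 6.
Total = 6×6 + 15×10 + 18×16 + 10×9 + 21×18 + 12×20 = 1182.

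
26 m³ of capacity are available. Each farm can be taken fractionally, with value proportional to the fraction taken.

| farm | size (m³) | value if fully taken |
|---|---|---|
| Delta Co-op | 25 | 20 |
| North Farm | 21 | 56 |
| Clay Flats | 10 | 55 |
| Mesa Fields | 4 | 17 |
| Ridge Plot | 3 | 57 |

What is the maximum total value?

Rank by value-to-size ratio: Ridge Plot 57/3≈19, Clay Flats 55/10≈5.5, Mesa Fields 17/4≈4.25, North Farm 56/21≈2.67, Delta Co-op 20/25≈0.8.
All 3 m³ of Ridge Plot fit (value 57) → 23 remain.
All 10 m³ of Clay Flats fit (value 55) → 13 remain.
All 4 m³ of Mesa Fields fit (value 17) → 9 remain.
Fill the last 9 m³ with part of North Farm: 9/21 of it earns 24.
Total value = 153.

153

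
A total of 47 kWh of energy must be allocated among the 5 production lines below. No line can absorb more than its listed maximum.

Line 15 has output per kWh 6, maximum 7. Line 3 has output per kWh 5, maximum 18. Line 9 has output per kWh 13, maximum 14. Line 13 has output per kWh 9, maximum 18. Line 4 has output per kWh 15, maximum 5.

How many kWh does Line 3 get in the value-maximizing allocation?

Rank by output per kWh: Line 4 15 > Line 9 13 > Line 13 9 > Line 15 6 > Line 3 5.
Line 4 takes 5 to reach its cap of 5 → 42 left.
Line 9 takes 14 to reach its cap of 14 → 28 left.
Line 13: +18 to 18 (cap) → 10 left.
Line 15 takes 7 to reach its cap of 7 → 3 left.
Only 3 left; Line 3 takes them to reach 3.

3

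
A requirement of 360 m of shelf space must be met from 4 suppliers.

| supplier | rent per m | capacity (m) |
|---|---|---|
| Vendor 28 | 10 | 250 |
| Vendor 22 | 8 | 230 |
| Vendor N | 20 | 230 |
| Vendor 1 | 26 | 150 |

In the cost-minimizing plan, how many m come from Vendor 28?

130

Cheapest first:
Take 230 from Vendor 22 at 8 → need 130 more.
Vendor 28 (10): take the remaining 130 → done.
Vendor N, Vendor 1: unused.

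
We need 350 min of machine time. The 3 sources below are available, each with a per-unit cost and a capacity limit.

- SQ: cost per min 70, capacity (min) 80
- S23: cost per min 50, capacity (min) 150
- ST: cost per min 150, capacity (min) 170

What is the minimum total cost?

Fill from the cheapest source first.
Take 150 from S23 at 50 ; need 200 more.
SQ (70): use full 80 ; 120 min to go.
ST at 150: take 120 of its 170 ; requirement met.
Cost = 150×50 + 80×70 + 120×150 = 31100.

31100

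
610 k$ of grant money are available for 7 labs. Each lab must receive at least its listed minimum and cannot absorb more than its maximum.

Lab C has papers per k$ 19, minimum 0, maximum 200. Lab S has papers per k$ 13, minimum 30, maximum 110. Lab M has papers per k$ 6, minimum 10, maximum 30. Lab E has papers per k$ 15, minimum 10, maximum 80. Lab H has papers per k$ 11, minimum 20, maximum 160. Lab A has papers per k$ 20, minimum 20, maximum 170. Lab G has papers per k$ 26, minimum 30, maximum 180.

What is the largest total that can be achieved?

Meeting every minimum uses 0+30+10+10+20+20+30 = 120 k$, leaving 490.
Highest papers per k$ first: Lab G 26 > Lab A 20 > Lab C 19 > Lab E 15 > Lab S 13 > Lab H 11 > Lab M 6.
Give Lab G 150 more to hit its cap of 180 → 340 left.
Lab A takes 150 more to reach its cap of 170 → 190 left.
Only 190 left; Lab C takes them to reach 190.
Total = 19×190 + 13×30 + 6×10 + 15×10 + 11×20 + 20×170 + 26×180 = 12510.

12510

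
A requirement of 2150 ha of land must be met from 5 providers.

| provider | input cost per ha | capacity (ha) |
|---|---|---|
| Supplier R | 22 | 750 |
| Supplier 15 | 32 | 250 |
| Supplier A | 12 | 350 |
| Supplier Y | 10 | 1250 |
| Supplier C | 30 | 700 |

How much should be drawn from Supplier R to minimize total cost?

Cheapest first:
Take 1250 from Supplier Y at 10 → need 900 more.
Supplier A at 12: take all 350 ha → 550 still needed.
Take 550 from Supplier R at 22 to finish.
Supplier C, Supplier 15: unused.

550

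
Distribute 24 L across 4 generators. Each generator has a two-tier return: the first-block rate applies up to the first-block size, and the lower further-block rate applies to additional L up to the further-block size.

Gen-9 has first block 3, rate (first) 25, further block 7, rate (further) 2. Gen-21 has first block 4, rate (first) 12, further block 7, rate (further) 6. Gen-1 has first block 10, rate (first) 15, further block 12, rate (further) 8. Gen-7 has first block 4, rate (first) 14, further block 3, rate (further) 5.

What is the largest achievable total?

Treat each block as its own option and order by rate: Gen-9/first 25 > Gen-1/first 15 > Gen-7/first 14 > Gen-21/first 12 > Gen-1/second 8 > Gen-21/second 6 > Gen-7/second 5 > Gen-9/second 2.
Gen-9/first (25): +3 ; 21 left.
Gen-1/first (15): +10 ; 11 left.
Gen-7/first (14): +4 ; 7 left.
Gen-21 first at 12: fill all 4 ; 3 left.
Gen-1/second: +3 of 12 at 8; pool empty.
Total = 25×3 + 15×10 + 14×4 + 12×4 + 8×3 = 353.

353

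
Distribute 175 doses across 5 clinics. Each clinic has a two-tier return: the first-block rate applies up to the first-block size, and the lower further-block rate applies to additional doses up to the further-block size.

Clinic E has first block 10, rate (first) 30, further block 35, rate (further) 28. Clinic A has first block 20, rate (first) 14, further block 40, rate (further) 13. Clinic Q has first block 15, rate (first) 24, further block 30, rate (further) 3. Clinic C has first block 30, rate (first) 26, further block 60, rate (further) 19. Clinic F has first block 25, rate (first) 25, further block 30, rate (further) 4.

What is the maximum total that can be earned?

4185

Rank every tier by rate: Clinic E/T1 30 > Clinic E/T2 28 > Clinic C/T1 26 > Clinic F/T1 25 > Clinic Q/T1 24 > Clinic C/T2 19 > Clinic A/T1 14 > Clinic A/T2 13 > Clinic F/T2 4 > Clinic Q/T2 3.
Clinic E/T1 (30): +10 — 165 left.
Clinic E T2 at 28: fill all 35 — 130 left.
Clinic C T1 at 26: fill all 30 — 100 left.
Clinic F/T1 (25): +25 — 75 left.
Clinic Q T1 at 24: fill all 15 — 60 left.
Fill Clinic C T2 block (60 at 19) — 0 left.
Total = 30×10 + 28×35 + 26×30 + 25×25 + 24×15 + 19×60 = 4185.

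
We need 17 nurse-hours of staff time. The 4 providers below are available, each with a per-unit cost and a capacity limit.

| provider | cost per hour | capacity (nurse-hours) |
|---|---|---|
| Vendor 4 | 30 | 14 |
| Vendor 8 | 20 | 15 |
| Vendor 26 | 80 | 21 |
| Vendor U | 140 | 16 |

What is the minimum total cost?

Cheapest first:
Vendor 8 at 20: take all 15 nurse-hours — 2 still needed.
Take 2 from Vendor 4 at 30 to finish.
Vendor 26, Vendor U: unused.
Cost = 15×20 + 2×30 = 360.

360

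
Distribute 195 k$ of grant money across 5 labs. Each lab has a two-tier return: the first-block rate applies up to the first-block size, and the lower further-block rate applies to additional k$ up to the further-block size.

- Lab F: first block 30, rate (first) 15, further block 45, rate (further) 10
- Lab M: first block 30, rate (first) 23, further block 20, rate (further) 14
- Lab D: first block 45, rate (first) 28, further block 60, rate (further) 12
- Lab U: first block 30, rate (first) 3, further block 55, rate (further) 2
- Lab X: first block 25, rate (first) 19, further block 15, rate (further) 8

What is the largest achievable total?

Order all 10 blocks by rate: Lab D/tier1 28 > Lab M/tier1 23 > Lab X/tier1 19 > Lab F/tier1 15 > Lab M/tier2 14 > Lab D/tier2 12 > Lab F/tier2 10 > Lab X/tier2 8 > Lab U/tier1 3 > Lab U/tier2 2.
Lab D/tier1 (28): +45 — 150 left.
Lab M tier1 at 23: fill all 30 — 120 left.
Fill Lab X tier1 block (25 at 19) — 95 left.
Fill Lab F tier1 block (30 at 15) — 65 left.
Fill Lab M tier2 block (20 at 14) — 45 left.
Lab D/tier2: +45 of 60 at 12; pool empty.
Total = 28×45 + 23×30 + 19×25 + 15×30 + 14×20 + 12×45 = 3695.

3695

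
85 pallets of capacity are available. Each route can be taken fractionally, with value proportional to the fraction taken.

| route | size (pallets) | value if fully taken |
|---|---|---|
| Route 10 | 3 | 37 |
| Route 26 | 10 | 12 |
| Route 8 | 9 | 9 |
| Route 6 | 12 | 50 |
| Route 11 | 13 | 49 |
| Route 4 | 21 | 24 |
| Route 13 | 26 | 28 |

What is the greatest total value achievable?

Sort by value density: Route 10 37/3≈12.3, Route 6 50/12≈4.17, Route 11 49/13≈3.77, Route 26 12/10≈1.2, Route 4 24/21≈1.14, Route 13 28/26≈1.08, Route 8 9/9≈1.
All 3 pallets of Route 10 fit (value 37) — 82 remain.
Route 6: take in full, 12 pallets for value 50 — 70 left.
Take all of Route 11 (13 pallets, value 49) — 57 pallets left.
Take all of Route 26 (10 pallets, value 12) — 47 pallets left.
All 21 pallets of Route 4 fit (value 24) — 26 remain.
All 26 pallets of Route 13 fit (value 28) — 0 remain.
Total value = 200.

200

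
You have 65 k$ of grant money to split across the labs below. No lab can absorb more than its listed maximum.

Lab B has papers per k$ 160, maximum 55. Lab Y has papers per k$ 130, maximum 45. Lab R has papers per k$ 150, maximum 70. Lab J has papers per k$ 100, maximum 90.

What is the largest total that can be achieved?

10300

Rank by papers per k$: Lab B 160 > Lab R 150 > Lab Y 130 > Lab J 100.
Give Lab B 55 to hit its cap of 55 ; 10 left.
Lab R: +10 (room for 70) → 10. Pool exhausted.
Total = 160×55 + 150×10 = 10300.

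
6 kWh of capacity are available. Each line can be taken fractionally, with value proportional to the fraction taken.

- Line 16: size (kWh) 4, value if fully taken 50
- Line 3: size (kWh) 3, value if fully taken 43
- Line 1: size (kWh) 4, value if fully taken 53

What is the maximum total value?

82.75

Rank by value-to-size ratio: Line 3 43/3≈14.3, Line 1 53/4≈13.2, Line 16 50/4≈12.5.
Line 3: take in full, 3 kWh for value 43 ; 3 left.
Only 3 kWh remain; take 3/4 of Line 1 for value 53×3/4 = 39.75.
Total value = 82.75.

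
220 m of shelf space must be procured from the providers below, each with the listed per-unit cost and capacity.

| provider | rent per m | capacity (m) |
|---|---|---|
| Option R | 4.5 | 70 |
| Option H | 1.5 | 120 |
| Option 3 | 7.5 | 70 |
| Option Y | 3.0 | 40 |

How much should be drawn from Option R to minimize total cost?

60

Cheapest first:
Option H (1.5): use full 120 — 100 m to go.
Take 40 from Option Y at 3.0 — need 60 more.
Option R (4.5): take the remaining 60 — done.
Option 3: unused.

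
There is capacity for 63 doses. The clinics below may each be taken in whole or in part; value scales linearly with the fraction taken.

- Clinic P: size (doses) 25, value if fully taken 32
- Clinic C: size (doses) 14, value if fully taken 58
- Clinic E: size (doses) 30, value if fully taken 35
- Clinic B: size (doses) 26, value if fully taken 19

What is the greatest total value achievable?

Sort by value density: Clinic C 58/14≈4.14, Clinic P 32/25≈1.28, Clinic E 35/30≈1.17, Clinic B 19/26≈0.731.
All 14 doses of Clinic C fit (value 58) → 49 remain.
All 25 doses of Clinic P fit (value 32) → 24 remain.
24 doses left: a 24/30 share of Clinic E gives 35×24/30 = 28.
Total value = 118.

118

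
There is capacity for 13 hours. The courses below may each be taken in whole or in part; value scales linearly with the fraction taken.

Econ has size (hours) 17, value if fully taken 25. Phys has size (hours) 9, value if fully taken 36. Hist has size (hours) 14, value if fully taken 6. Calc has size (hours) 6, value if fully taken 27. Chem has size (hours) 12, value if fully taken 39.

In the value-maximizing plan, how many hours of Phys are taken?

7

Best value per unit of size first: Calc 27/6≈4.5, Phys 36/9≈4, Chem 39/12≈3.25, Econ 25/17≈1.47, Hist 6/14≈0.429.
All 6 hours of Calc fit (value 27) ; 7 remain.
7 hours left: a 7/9 share of Phys gives 36×7/9 = 28.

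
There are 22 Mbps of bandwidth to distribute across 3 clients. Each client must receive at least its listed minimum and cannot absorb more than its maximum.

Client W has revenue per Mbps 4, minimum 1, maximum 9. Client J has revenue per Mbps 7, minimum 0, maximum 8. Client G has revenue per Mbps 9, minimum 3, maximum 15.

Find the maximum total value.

181

Meeting every minimum uses 1+0+3 = 4 Mbps, leaving 18.
Rank by revenue per Mbps: Client G 9 > Client J 7 > Client W 4.
Client G takes 12 more to reach its cap of 15 — 6 left.
Client J has room for 8 more but only 6 remain, so it gets 6.
Total = 4×1 + 7×6 + 9×15 = 181.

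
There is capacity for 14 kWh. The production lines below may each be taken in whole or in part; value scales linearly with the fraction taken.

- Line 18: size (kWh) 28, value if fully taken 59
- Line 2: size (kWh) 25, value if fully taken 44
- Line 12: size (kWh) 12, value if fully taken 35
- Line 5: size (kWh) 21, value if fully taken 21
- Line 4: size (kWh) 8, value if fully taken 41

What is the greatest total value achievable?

Sort by value density: Line 4 41/8≈5.12, Line 12 35/12≈2.92, Line 18 59/28≈2.11, Line 2 44/25≈1.76, Line 5 21/21≈1.
Line 4: take in full, 8 kWh for value 41 — 6 left.
6 kWh left: a 6/12 share of Line 12 gives 35×6/12 = 17.5.
Total value = 58.5.

58.5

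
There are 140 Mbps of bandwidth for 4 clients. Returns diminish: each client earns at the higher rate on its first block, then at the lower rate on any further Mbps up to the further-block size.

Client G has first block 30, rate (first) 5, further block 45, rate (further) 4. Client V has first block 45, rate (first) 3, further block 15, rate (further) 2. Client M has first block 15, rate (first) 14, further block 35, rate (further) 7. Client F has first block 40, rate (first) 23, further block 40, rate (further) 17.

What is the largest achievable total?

Order all 8 blocks by rate: Client F/T1 23 > Client F/T2 17 > Client M/T1 14 > Client M/T2 7 > Client G/T1 5 > Client G/T2 4 > Client V/T1 3 > Client V/T2 2.
Client F/T1 (23): +40 — 100 left.
Client F T2 at 17: fill all 40 — 60 left.
Client M/T1 (14): +15 — 45 left.
Client M T2 at 7: fill all 35 — 10 left.
10 remain; put them into Client G T1 at 5.
Total = 23×40 + 17×40 + 14×15 + 7×35 + 5×10 = 2105.

2105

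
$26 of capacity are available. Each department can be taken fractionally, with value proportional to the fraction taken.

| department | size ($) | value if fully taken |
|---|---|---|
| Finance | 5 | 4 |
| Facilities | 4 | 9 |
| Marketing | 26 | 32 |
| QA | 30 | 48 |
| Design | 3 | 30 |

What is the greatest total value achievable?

69.4

Best value per unit of size first: Design 30/3≈10, Facilities 9/4≈2.25, QA 48/30≈1.6, Marketing 32/26≈1.23, Finance 4/5≈0.8.
All 3 $ of Design fit (value 30) ; 23 remain.
Facilities: take in full, 4 $ for value 9 ; 19 left.
Only 19 $ remain; take 19/30 of QA for value 48×19/30 = 30.4.
Total value = 69.4.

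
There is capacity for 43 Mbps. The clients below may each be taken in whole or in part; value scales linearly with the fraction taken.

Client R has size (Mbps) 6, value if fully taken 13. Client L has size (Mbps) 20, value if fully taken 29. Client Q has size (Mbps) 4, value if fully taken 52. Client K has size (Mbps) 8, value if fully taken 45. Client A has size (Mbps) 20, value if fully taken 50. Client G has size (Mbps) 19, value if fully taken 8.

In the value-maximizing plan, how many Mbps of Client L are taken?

5

Best value per unit of size first: Client Q 52/4≈13, Client K 45/8≈5.62, Client A 50/20≈2.5, Client R 13/6≈2.17, Client L 29/20≈1.45, Client G 8/19≈0.421.
Take all of Client Q (4 Mbps, value 52) ; 39 Mbps left.
All 8 Mbps of Client K fit (value 45) ; 31 remain.
Client A: take in full, 20 Mbps for value 50 ; 11 left.
Client R: take in full, 6 Mbps for value 13 ; 5 left.
5 Mbps left: a 5/20 share of Client L gives 29×5/20 = 7.25.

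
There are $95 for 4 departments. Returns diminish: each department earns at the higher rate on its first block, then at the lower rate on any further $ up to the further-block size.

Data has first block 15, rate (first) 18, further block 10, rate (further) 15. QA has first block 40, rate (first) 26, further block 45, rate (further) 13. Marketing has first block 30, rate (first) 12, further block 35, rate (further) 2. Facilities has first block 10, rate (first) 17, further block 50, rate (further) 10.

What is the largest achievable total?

1890

Treat each block as its own option and order by rate: QA/T1 26 > Data/T1 18 > Facilities/T1 17 > Data/T2 15 > QA/T2 13 > Marketing/T1 12 > Facilities/T2 10 > Marketing/T2 2.
Fill QA T1 block (40 at 26) ; 55 left.
Data/T1 (18): +15 ; 40 left.
Fill Facilities T1 block (10 at 17) ; 30 left.
Fill Data T2 block (10 at 15) ; 20 left.
QA/T2: +20 of 45 at 13; pool empty.
Total = 26×40 + 18×15 + 17×10 + 15×10 + 13×20 = 1890.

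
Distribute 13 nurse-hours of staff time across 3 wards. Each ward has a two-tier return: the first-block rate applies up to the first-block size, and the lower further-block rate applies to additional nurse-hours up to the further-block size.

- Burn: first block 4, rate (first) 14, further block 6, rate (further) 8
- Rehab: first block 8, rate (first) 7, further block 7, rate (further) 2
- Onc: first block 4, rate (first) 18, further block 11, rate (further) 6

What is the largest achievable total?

Order all 6 blocks by rate: Onc/T1 18 > Burn/T1 14 > Burn/T2 8 > Rehab/T1 7 > Onc/T2 6 > Rehab/T2 2.
Onc T1 at 18: fill all 4 → 9 left.
Burn/T1 (14): +4 → 5 left.
Burn T2 at 8: only 5 left, fill 5.
Total = 18×4 + 14×4 + 8×5 = 168.

168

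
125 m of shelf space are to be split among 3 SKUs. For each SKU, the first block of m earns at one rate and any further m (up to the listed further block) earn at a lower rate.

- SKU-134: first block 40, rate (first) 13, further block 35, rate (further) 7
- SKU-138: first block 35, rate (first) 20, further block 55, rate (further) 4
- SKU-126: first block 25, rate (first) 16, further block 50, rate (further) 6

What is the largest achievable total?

1795

Rank every tier by rate: SKU-138/first 20 > SKU-126/first 16 > SKU-134/first 13 > SKU-134/second 7 > SKU-126/second 6 > SKU-138/second 4.
SKU-138/first (20): +35 → 90 left.
SKU-126/first (16): +25 → 65 left.
SKU-134 first at 13: fill all 40 → 25 left.
SKU-134/second: +25 of 35 at 7; pool empty.
Total = 20×35 + 16×25 + 13×40 + 7×25 = 1795.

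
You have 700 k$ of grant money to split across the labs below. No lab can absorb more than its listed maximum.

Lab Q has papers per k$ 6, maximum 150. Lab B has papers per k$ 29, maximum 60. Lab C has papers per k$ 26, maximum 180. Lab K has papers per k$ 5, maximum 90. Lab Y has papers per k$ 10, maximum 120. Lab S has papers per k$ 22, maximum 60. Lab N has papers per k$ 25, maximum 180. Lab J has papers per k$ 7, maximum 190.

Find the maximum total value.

14140

Rank by papers per k$: Lab B 29 > Lab C 26 > Lab N 25 > Lab S 22 > Lab Y 10 > Lab J 7 > Lab Q 6 > Lab K 5.
Lab B takes 60 to reach its cap of 60 — 640 left.
Lab C takes 180 to reach its cap of 180 — 460 left.
Lab N takes 180 to reach its cap of 180 — 280 left.
Give Lab S 60 to hit its cap of 60 — 220 left.
Give Lab Y 120 to hit its cap of 120 — 100 left.
Only 100 left; Lab J takes them to reach 100.
Total = 29×60 + 26×180 + 10×120 + 22×60 + 25×180 + 7×100 = 14140.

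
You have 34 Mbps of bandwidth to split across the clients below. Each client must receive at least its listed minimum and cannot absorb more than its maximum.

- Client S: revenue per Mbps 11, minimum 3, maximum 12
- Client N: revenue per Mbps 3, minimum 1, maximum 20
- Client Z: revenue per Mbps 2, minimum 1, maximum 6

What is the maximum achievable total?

196

Meeting every minimum uses 3+1+1 = 5 Mbps, leaving 29.
Rank by revenue per Mbps: Client S 11 > Client N 3 > Client Z 2.
Give Client S 9 more to hit its cap of 12 — 20 left.
Client N: +19 to 20 (cap) — 1 left.
Client Z: +1 (room for 5) → 2. Pool exhausted.
Total = 11×12 + 3×20 + 2×2 = 196.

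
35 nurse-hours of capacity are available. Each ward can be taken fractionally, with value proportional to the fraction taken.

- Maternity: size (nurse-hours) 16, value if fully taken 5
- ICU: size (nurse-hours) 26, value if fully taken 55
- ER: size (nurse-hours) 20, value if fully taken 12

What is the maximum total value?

Best value per unit of size first: ICU 55/26≈2.12, ER 12/20≈0.6, Maternity 5/16≈0.312.
All 26 nurse-hours of ICU fit (value 55) → 9 remain.
9 nurse-hours left: a 9/20 share of ER gives 12×9/20 = 5.4.
Total value = 60.4.

60.4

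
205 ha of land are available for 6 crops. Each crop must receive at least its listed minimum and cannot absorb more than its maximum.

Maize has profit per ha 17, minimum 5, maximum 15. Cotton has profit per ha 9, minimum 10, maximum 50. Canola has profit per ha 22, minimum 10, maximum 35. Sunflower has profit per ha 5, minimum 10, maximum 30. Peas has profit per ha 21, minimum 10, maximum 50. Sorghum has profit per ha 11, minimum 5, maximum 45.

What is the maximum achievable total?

3070

Meeting every minimum uses 5+10+10+10+10+5 = 50 ha, leaving 155.
Highest profit per ha first: Canola 22 > Peas 21 > Maize 17 > Sorghum 11 > Cotton 9 > Sunflower 5.
Canola: +25 to 35 (cap) → 130 left.
Peas: +40 to 50 (cap) → 90 left.
Maize: +10 to 15 (cap) → 80 left.
Sorghum takes 40 more to reach its cap of 45 → 40 left.
Give Cotton 40 more to hit its cap of 50 → 0 left.
Total = 17×15 + 9×50 + 22×35 + 5×10 + 21×50 + 11×45 = 3070.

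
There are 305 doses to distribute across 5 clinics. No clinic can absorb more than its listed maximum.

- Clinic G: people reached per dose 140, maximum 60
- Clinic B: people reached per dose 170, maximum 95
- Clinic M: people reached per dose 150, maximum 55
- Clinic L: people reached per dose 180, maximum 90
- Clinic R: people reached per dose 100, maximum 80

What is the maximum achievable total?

49500

Order the clinics by people reached per dose: Clinic L 180 > Clinic B 170 > Clinic M 150 > Clinic G 140 > Clinic R 100.
Give Clinic L 90 to hit its cap of 90 ; 215 left.
Clinic B takes 95 to reach its cap of 95 ; 120 left.
Give Clinic M 55 to hit its cap of 55 ; 65 left.
Clinic G: +60 to 60 (cap) ; 5 left.
Clinic R: +5 (room for 80) → 5. Pool exhausted.
Total = 140×60 + 170×95 + 150×55 + 180×90 + 100×5 = 49500.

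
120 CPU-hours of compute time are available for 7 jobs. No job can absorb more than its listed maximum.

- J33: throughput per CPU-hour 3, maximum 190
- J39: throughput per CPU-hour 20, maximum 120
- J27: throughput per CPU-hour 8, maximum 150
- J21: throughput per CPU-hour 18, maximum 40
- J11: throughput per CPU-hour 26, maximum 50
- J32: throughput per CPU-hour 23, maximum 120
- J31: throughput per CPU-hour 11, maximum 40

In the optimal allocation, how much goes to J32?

Order the jobs by throughput per CPU-hour: J11 26 > J32 23 > J39 20 > J21 18 > J31 11 > J27 8 > J33 3.
J11: +50 to 50 (cap) → 70 left.
Only 70 left; J32 takes them to reach 70.

70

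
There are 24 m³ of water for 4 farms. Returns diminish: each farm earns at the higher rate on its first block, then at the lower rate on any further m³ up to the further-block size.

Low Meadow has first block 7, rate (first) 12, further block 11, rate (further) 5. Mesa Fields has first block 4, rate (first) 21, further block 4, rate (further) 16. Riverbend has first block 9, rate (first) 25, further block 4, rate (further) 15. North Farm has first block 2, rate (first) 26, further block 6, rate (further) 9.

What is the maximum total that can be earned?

Rank every tier by rate: North Farm/T1 26 > Riverbend/T1 25 > Mesa Fields/T1 21 > Mesa Fields/T2 16 > Riverbend/T2 15 > Low Meadow/T1 12 > North Farm/T2 9 > Low Meadow/T2 5.
North Farm/T1 (26): +2 → 22 left.
Riverbend/T1 (25): +9 → 13 left.
Mesa Fields/T1 (21): +4 → 9 left.
Fill Mesa Fields T2 block (4 at 16) → 5 left.
Riverbend T2 at 15: fill all 4 → 1 left.
Low Meadow/T1: +1 of 7 at 12; pool empty.
Total = 26×2 + 25×9 + 21×4 + 16×4 + 15×4 + 12×1 = 497.

497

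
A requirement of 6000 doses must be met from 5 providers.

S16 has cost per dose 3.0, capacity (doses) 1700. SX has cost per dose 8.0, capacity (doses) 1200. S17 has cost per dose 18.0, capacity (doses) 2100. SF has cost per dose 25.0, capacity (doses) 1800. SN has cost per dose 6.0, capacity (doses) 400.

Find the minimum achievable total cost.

Use providers in increasing cost order.
S16 (3.0): use full 1700 ; 4300 doses to go.
SN (6.0): use full 400 ; 3900 doses to go.
SX (8.0): use full 1200 ; 2700 doses to go.
S17 at 18.0: take all 2100 doses ; 600 still needed.
SF (25.0): take the remaining 600 ; done.
Cost = 1700×3.0 + 400×6.0 + 1200×8.0 + 2100×18.0 + 600×25.0 = 69900.

69900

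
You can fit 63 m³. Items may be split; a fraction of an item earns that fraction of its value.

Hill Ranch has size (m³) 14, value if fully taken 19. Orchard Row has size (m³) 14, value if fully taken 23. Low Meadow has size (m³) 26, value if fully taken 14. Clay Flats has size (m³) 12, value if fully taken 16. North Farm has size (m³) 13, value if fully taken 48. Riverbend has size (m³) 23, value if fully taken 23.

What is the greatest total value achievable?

116

Sort by value density: North Farm 48/13≈3.69, Orchard Row 23/14≈1.64, Hill Ranch 19/14≈1.36, Clay Flats 16/12≈1.33, Riverbend 23/23≈1, Low Meadow 14/26≈0.538.
All 13 m³ of North Farm fit (value 48) ; 50 remain.
Orchard Row: take in full, 14 m³ for value 23 ; 36 left.
Take all of Hill Ranch (14 m³, value 19) ; 22 m³ left.
All 12 m³ of Clay Flats fit (value 16) ; 10 remain.
10 m³ left: a 10/23 share of Riverbend gives 23×10/23 = 10.
Total value = 116.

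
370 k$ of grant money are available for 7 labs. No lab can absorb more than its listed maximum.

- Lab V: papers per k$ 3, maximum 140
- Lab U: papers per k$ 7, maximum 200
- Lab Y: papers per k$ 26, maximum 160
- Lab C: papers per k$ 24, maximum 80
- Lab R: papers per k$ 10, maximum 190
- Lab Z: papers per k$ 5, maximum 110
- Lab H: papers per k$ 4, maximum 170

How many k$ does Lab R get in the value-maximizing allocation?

Order the labs by papers per k$: Lab Y 26 > Lab C 24 > Lab R 10 > Lab U 7 > Lab Z 5 > Lab H 4 > Lab V 3.
Give Lab Y 160 to hit its cap of 160 — 210 left.
Lab C takes 80 to reach its cap of 80 — 130 left.
Lab R has room for 190 but only 130 remain, so it gets 130.

130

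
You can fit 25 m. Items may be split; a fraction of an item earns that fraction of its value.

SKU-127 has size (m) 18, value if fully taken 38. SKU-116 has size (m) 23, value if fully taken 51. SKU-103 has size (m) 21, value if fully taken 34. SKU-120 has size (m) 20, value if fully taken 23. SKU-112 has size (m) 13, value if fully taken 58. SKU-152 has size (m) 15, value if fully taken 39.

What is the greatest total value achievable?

Best value per unit of size first: SKU-112 58/13≈4.46, SKU-152 39/15≈2.6, SKU-116 51/23≈2.22, SKU-127 38/18≈2.11, SKU-103 34/21≈1.62, SKU-120 23/20≈1.15.
All 13 m of SKU-112 fit (value 58) ; 12 remain.
12 m left: a 12/15 share of SKU-152 gives 39×12/15 = 31.2.
Total value = 89.2.

89.2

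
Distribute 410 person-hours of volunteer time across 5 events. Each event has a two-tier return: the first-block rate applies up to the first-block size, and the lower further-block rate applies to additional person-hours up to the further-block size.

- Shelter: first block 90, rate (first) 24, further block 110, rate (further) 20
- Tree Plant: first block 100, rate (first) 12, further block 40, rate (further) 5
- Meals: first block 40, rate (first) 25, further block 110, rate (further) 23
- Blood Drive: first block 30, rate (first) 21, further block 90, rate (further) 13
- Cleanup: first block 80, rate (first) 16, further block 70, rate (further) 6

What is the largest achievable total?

9000

Treat each block as its own option and order by rate: Meals/first 25 > Shelter/first 24 > Meals/second 23 > Blood Drive/first 21 > Shelter/second 20 > Cleanup/first 16 > Blood Drive/second 13 > Tree Plant/first 12 > Cleanup/second 6 > Tree Plant/second 5.
Fill Meals first block (40 at 25) ; 370 left.
Fill Shelter first block (90 at 24) ; 280 left.
Fill Meals second block (110 at 23) ; 170 left.
Blood Drive first at 21: fill all 30 ; 140 left.
Fill Shelter second block (110 at 20) ; 30 left.
Cleanup/first: +30 of 80 at 16; pool empty.
Total = 25×40 + 24×90 + 23×110 + 21×30 + 20×110 + 16×30 = 9000.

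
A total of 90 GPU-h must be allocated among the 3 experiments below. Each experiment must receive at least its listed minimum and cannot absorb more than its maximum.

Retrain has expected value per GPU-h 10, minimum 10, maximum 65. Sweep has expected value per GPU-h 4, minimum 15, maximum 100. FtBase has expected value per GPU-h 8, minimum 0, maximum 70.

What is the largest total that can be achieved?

Meeting every minimum uses 10+15+0 = 25 GPU-h, leaving 65.
Order the experiments by expected value per GPU-h: Retrain 10 > FtBase 8 > Sweep 4.
Give Retrain 55 more to hit its cap of 65 → 10 left.
Only 10 left; FtBase takes them to reach 10.
Total = 10×65 + 4×15 + 8×10 = 790.

790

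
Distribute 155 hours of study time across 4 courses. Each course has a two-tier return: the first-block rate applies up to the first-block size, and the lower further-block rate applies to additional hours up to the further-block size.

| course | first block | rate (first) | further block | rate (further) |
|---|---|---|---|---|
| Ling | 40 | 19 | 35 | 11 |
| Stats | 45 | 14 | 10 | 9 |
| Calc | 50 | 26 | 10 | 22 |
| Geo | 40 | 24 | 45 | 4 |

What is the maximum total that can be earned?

3450

Order all 8 blocks by rate: Calc/T1 26 > Geo/T1 24 > Calc/T2 22 > Ling/T1 19 > Stats/T1 14 > Ling/T2 11 > Stats/T2 9 > Geo/T2 4.
Fill Calc T1 block (50 at 26) ; 105 left.
Geo/T1 (24): +40 ; 65 left.
Calc T2 at 22: fill all 10 ; 55 left.
Fill Ling T1 block (40 at 19) ; 15 left.
15 remain; put them into Stats T1 at 14.
Total = 26×50 + 24×40 + 22×10 + 19×40 + 14×15 = 3450.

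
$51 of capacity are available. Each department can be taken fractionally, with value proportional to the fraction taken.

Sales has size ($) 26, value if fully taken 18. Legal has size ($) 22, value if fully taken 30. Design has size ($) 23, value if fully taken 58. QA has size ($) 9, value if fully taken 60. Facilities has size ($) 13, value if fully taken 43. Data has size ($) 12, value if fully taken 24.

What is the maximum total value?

Sort by value density: QA 60/9≈6.67, Facilities 43/13≈3.31, Design 58/23≈2.52, Data 24/12≈2, Legal 30/22≈1.36, Sales 18/26≈0.692.
QA: take in full, 9 $ for value 60 → 42 left.
Take all of Facilities (13 $, value 43) → 29 $ left.
Design: take in full, 23 $ for value 58 → 6 left.
6 $ left: a 6/12 share of Data gives 24×6/12 = 12.
Total value = 173.

173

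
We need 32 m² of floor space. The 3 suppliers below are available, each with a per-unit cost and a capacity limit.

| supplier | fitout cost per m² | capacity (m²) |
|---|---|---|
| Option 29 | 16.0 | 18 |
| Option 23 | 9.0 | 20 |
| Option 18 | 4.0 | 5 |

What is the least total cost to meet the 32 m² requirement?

312

Fill from the cheapest supplier first.
Take 5 from Option 18 at 4.0 → need 27 more.
Option 23 (9.0): use full 20 → 7 m² to go.
Option 29 (16.0): take the remaining 7 → done.
Cost = 5×4.0 + 20×9.0 + 7×16.0 = 312.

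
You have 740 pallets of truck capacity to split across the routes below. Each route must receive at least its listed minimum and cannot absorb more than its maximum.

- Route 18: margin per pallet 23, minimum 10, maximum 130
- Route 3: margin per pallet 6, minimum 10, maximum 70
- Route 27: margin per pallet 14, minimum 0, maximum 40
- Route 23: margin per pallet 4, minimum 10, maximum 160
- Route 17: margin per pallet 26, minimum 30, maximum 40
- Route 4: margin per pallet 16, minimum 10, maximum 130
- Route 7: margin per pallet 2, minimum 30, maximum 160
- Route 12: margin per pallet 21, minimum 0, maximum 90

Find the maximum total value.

9780

Meeting every minimum uses 10+10+0+10+30+10+30+0 = 100 pallets, leaving 640.
Order the routes by margin per pallet: Route 17 26 > Route 18 23 > Route 12 21 > Route 4 16 > Route 27 14 > Route 3 6 > Route 23 4 > Route 7 2.
Route 17: +10 to 40 (cap) → 630 left.
Give Route 18 120 more to hit its cap of 130 → 510 left.
Give Route 12 90 more to hit its cap of 90 → 420 left.
Route 4 takes 120 more to reach its cap of 130 → 300 left.
Give Route 27 40 more to hit its cap of 40 → 260 left.
Give Route 3 60 more to hit its cap of 70 → 200 left.
Route 23: +150 to 160 (cap) → 50 left.
Route 7: +50 (room for 130) → 80. Pool exhausted.
Total = 23×130 + 6×70 + 14×40 + 4×160 + 26×40 + 16×130 + 2×80 + 21×90 = 9780.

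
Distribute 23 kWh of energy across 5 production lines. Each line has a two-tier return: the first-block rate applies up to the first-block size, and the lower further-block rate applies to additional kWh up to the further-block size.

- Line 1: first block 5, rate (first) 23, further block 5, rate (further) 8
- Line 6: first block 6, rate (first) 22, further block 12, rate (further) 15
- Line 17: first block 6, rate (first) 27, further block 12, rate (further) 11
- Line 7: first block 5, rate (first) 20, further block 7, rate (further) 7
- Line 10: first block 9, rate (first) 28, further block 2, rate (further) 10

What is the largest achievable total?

595

Order all 10 blocks by rate: Line 10/tier1 28 > Line 17/tier1 27 > Line 1/tier1 23 > Line 6/tier1 22 > Line 7/tier1 20 > Line 6/tier2 15 > Line 17/tier2 11 > Line 10/tier2 10 > Line 1/tier2 8 > Line 7/tier2 7.
Line 10/tier1 (28): +9 — 14 left.
Fill Line 17 tier1 block (6 at 27) — 8 left.
Line 1 tier1 at 23: fill all 5 — 3 left.
3 remain; put them into Line 6 tier1 at 22.
Total = 28×9 + 27×6 + 23×5 + 22×3 = 595.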